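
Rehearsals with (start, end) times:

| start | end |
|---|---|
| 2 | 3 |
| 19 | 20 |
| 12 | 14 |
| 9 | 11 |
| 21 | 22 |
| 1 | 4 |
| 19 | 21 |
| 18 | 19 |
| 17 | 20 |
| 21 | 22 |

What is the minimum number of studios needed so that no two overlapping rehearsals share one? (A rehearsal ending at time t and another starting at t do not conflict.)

The answer is the maximum number of intervals overlapping at any instant.
Events (time:±→running): 1:+→1 2:+→2 3:-→1 4:-→0 9:+→1 11:-→0 12:+→1 14:-→0 17:+→1 18:+→2 19:-→1 19:+→2 19:+→3 … peak 3.

3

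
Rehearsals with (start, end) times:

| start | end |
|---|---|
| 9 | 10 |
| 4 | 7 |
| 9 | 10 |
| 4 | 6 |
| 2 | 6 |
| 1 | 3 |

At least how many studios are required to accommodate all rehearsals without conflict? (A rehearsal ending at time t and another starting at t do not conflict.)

3

The answer is the maximum number of intervals overlapping at any instant.
Events (time:±→running): 1:+→1 2:+→2 3:-→1 4:+→2 4:+→3 … peak 3.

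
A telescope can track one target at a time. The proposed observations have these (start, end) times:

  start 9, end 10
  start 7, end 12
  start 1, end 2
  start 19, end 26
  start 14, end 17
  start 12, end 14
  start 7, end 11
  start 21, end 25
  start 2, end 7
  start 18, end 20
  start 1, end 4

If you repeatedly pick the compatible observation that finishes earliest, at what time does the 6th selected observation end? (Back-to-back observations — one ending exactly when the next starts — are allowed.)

Order by finish time; keep every interval that doesn't clash with the previous kept one.
Sorted by end: (1,2)  (1,4)  (2,7)  (9,10)  (7,11)  (7,12)  (12,14)  (14,17)  (18,20)  (21,25)  (19,26)
take (1,2); take (2,7); take (9,10); skip (7,12); take (12,14); take (14,17); take (18,20); take (21,25).
Selected: (1,2) (2,7) (9,10) (12,14) (14,17) (18,20) (21,25)

20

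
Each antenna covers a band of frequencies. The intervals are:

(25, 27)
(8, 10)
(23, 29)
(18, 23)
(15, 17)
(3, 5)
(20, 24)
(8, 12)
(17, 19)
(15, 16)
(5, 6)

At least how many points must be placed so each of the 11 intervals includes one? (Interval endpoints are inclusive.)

6

Sort by right endpoint; whenever an interval is uncovered, place a point at its right end.
By right end: [3,5]  [5,6]  [8,10]  [8,12]  [15,16]  [15,17]  [17,19]  [18,23]  [20,24]  [25,27]  [23,29]
[3,5] uncovered → point at 5; [8,10] uncovered → point at 10; [15,16] uncovered → point at 16; [17,19] uncovered → point at 19; [20,24] uncovered → point at 24; [25,27] uncovered → point at 27.
Points: 5, 10, 16, 19, 24, 27 (6 total).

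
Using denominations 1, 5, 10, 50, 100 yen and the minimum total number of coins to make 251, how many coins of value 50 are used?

1

251 − 2×100→51 − 1×50→1 − 1×1→0
Count of 50: 1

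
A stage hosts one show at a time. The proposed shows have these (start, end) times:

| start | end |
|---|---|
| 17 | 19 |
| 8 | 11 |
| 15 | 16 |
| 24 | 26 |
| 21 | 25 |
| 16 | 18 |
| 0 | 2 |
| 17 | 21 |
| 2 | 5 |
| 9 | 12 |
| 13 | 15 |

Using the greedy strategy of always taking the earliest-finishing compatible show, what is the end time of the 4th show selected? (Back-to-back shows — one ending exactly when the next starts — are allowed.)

Greedy by earliest finish: after sorting by end time, pick each interval compatible with the last pick.
Sorted by end: (0,2)  (2,5)  (8,11)  (9,12)  (13,15)  (15,16)  (16,18)  (17,19)  (17,21)  (21,25)  (24,26)
take (0,2); take (2,5); take (8,11); take (13,15); take (15,16); take (16,18); take (21,25).
Selected: (0,2) (2,5) (8,11) (13,15) (15,16) (16,18) (21,25)

15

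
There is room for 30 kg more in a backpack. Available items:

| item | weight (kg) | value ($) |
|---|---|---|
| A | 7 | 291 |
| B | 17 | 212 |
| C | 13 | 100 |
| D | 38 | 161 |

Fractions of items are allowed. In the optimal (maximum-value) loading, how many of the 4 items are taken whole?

Sort by value per unit weight and fill in that order.
Order: A (291/7=41.57) > B (212/17=12.47) > C (100/13=7.69) > D (161/38=4.24)
Fill: take A (7 @ 291) → take B (17 @ 212) → take 6/13 of C → 46.15; 30/30 used.
2 item(s) taken whole; one partial (take 6/13 of C).

2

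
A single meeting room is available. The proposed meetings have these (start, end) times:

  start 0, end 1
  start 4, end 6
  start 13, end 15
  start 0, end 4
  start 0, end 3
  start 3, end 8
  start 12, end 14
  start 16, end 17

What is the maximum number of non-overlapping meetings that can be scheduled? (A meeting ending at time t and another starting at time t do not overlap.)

Order by finish time; keep every interval that doesn't clash with the previous kept one.
Sorted by end: (0,1)  (0,3)  (0,4)  (4,6)  (3,8)  (12,14)  (13,15)  (16,17)
take (0,1); take (4,6); take (12,14); skip (13,15); take (16,17).
Selected 4 meetings.

4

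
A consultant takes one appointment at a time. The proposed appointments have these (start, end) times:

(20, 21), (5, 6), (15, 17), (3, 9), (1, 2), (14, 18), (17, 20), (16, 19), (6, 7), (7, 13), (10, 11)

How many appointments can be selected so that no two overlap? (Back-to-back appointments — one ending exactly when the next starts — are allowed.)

7

Order by finish time; keep every interval that doesn't clash with the previous kept one.
By end time: (1,2), (5,6), (6,7), (3,9), (10,11), (7,13), (15,17), (14,18), (16,19), (17,20), (20,21).
Pick (1,2); next start ≥ 2 → (5,6); next start ≥ 6 → (6,7); next start ≥ 7 → (10,11); next start ≥ 11 → (15,17); next start ≥ 17 → (17,20); next start ≥ 20 → (20,21).
Selected 7 appointments.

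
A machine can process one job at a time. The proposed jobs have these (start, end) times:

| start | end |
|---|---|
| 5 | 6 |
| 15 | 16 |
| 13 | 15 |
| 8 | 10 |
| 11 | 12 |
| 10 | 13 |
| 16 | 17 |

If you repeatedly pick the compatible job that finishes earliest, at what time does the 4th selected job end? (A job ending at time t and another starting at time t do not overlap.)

15

Greedy by earliest finish: after sorting by end time, pick each interval compatible with the last pick.
Sorted by end: (5,6)  (8,10)  (11,12)  (10,13)  (13,15)  (15,16)  (16,17)
take (5,6); take (8,10); take (11,12); take (13,15); take (15,16); take (16,17).
Selected: (5,6) (8,10) (11,12) (13,15) (15,16) (16,17)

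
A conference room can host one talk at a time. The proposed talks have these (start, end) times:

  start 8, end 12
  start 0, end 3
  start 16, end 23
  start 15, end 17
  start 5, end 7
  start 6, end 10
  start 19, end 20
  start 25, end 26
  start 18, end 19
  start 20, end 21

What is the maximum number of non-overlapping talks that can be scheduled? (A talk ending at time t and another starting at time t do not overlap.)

Order by finish time; keep every interval that doesn't clash with the previous kept one.
Sorted by end: (0,3)  (5,7)  (6,10)  (8,12)  (15,17)  (18,19)  (19,20)  (20,21)  (16,23)  (25,26)
take (0,3); take (5,7); skip (6,10); take (8,12); take (15,17); take (18,19); take (19,20); take (20,21); take (25,26).
Selected 8 talks.

8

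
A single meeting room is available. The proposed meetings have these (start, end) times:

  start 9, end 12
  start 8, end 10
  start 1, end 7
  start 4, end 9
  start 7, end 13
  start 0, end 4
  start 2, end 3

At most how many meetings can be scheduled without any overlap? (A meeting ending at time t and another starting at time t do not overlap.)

By end time: (2,3), (0,4), (1,7), (4,9), (8,10), (9,12), (7,13).
Pick (2,3); next start ≥ 3 → (4,9); next start ≥ 9 → (9,12).
Selected 3 meetings.

3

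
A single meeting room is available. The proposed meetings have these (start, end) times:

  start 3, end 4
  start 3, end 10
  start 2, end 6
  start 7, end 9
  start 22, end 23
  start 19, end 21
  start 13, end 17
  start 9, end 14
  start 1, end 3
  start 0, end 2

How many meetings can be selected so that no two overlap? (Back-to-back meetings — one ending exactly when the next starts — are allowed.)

By end time: (0,2), (1,3), (3,4), (2,6), (7,9), (3,10), (9,14), (13,17), (19,21), (22,23).
Pick (0,2); next start ≥ 2 → (3,4); next start ≥ 4 → (7,9); next start ≥ 9 → (9,14); next start ≥ 14 → (19,21); next start ≥ 21 → (22,23).
Selected 6 meetings.

6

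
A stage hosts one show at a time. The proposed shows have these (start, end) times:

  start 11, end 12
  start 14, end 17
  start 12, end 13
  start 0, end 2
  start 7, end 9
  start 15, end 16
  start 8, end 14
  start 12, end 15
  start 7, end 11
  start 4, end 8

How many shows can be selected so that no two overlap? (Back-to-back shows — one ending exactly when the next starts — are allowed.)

Sort by end time and greedily take each interval whose start is ≥ the last chosen end.
By end time: (0,2), (4,8), (7,9), (7,11), (11,12), (12,13), (8,14), (12,15), (15,16), (14,17).
Pick (0,2); next start ≥ 2 → (4,8); next start ≥ 8 → (11,12); next start ≥ 12 → (12,13); next start ≥ 13 → (15,16).
Selected 5 shows.

5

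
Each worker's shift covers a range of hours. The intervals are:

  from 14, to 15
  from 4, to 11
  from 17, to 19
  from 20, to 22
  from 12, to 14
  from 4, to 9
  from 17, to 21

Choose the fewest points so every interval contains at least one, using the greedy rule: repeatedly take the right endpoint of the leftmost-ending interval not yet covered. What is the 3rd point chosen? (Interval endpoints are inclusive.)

Sort by right endpoint; whenever an interval is uncovered, place a point at its right end.
Sorted: [4,9] [4,11] [12,14] [14,15] [17,19] [17,21] [20,22]
{[4,9],[4,11]} hit by 9; {[12,14],[14,15]} hit by 14; {[17,19],[17,21]} hit by 19; {[20,22]} hit by 22.
Points: 9, 14, 19, 22 (4 total).

19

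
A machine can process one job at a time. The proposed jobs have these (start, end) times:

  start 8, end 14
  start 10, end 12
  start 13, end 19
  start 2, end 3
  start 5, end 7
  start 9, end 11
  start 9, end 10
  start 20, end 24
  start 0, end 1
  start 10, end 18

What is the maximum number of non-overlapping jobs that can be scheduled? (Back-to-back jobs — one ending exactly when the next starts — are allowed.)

7

Order by finish time; keep every interval that doesn't clash with the previous kept one.
By end time: (0,1), (2,3), (5,7), (9,10), (9,11), (10,12), (8,14), (10,18), (13,19), (20,24).
Pick (0,1); next start ≥ 1 → (2,3); next start ≥ 3 → (5,7); next start ≥ 7 → (9,10); next start ≥ 10 → (10,12); next start ≥ 12 → (13,19); next start ≥ 19 → (20,24).
Selected 7 jobs.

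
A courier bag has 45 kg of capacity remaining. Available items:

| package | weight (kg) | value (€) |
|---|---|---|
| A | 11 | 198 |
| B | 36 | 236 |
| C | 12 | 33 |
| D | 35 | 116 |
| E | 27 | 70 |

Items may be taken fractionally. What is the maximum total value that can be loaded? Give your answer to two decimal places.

Greedy by value/weight ratio, highest first.
Ratios (sorted): A 18.00, B 6.56, D 3.31, C 2.75, E 2.59
take A (11 @ 198); take 34/36 of B → 222.89. Capacity used 45/45.
Total value = 420.89

420.89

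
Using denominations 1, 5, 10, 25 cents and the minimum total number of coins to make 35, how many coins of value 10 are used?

1

35 = 1×25 + 1×10
Count of 10: 1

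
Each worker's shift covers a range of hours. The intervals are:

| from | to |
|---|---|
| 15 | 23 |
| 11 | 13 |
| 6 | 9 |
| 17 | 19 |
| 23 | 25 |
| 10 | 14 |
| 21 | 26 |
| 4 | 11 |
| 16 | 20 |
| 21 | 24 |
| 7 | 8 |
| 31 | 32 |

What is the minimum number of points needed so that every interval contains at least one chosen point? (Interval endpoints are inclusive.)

Sort by right endpoint; whenever an interval is uncovered, place a point at its right end.
By right end: [7,8]  [6,9]  [4,11]  [11,13]  [10,14]  [17,19]  [16,20]  [15,23]  [21,24]  [23,25]  [21,26]  [31,32]
[7,8] uncovered → point at 8; [11,13] uncovered → point at 13; [17,19] uncovered → point at 19; [21,24] uncovered → point at 24; [31,32] uncovered → point at 32.
Points: 8, 13, 19, 24, 32 (5 total).

5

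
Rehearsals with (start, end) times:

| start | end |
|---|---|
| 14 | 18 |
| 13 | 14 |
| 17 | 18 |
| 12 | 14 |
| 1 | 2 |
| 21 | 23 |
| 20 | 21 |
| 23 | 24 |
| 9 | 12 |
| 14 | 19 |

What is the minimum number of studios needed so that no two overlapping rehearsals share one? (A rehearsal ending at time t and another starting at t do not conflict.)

3

starts: [1, 9, 12, 13, 14, 14, 17, 20, 21, 23]
ends:   [2, 12, 14, 14, 18, 18, 19, 21, 23, 24]
s1→1 e2→0 s9→1 e12→0 s12→1 s13→2 e14→1 e14→0 s14→1 s14→2 s17→3  — peak 3.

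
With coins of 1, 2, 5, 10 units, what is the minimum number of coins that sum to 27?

Use the largest denomination that fits, subtract, and repeat.
27 − 2×10→7 − 1×5→2 − 1×2→0
Total coins = 2 + 1 + 1 = 4

4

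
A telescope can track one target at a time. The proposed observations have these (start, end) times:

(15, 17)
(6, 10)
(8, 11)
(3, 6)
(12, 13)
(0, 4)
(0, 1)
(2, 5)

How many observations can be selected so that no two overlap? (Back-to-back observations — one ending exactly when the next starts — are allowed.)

5

By end time: (0,1), (0,4), (2,5), (3,6), (6,10), (8,11), (12,13), (15,17).
Pick (0,1); next start ≥ 1 → (2,5); next start ≥ 5 → (6,10); next start ≥ 10 → (12,13); next start ≥ 13 → (15,17).
Selected 5 observations.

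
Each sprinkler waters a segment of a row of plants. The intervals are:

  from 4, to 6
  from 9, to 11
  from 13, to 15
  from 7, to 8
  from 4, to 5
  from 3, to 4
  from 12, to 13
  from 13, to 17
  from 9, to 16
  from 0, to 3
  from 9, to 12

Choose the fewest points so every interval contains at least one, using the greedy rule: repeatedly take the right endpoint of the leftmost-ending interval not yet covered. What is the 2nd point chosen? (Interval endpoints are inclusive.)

By right end: [0,3]  [3,4]  [4,5]  [4,6]  [7,8]  [9,11]  [9,12]  [12,13]  [13,15]  [9,16]  [13,17]
[0,3] uncovered → point at 3; [4,5] uncovered → point at 5; [7,8] uncovered → point at 8; [9,11] uncovered → point at 11; [12,13] uncovered → point at 13.
Points: 3, 5, 8, 11, 13 (5 total).

5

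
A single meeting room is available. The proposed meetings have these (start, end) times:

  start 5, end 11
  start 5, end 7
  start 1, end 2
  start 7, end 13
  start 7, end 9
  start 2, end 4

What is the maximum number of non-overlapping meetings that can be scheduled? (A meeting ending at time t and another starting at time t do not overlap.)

Sort by end time and greedily take each interval whose start is ≥ the last chosen end.
By end time: (1,2), (2,4), (5,7), (7,9), (5,11), (7,13).
Pick (1,2); next start ≥ 2 → (2,4); next start ≥ 4 → (5,7); next start ≥ 7 → (7,9).
Selected 4 meetings.

4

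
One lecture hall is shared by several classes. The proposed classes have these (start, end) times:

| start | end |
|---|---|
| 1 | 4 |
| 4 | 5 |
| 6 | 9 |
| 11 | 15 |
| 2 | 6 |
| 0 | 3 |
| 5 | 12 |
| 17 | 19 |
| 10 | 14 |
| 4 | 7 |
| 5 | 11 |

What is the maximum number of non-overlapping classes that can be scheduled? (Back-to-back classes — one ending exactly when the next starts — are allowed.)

5

Sorted by end: (0,3)  (1,4)  (4,5)  (2,6)  (4,7)  (6,9)  (5,11)  (5,12)  (10,14)  (11,15)  (17,19)
take (0,3); take (4,5); take (6,9); take (10,14); take (17,19).
Selected 5 classes.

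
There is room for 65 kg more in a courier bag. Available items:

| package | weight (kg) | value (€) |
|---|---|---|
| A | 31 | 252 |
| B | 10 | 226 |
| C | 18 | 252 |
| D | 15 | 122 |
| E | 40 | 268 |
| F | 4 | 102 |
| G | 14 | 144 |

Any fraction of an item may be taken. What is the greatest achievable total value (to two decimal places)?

878.52

Sort by value per unit weight and fill in that order.
Order: F (102/4=25.50) > B (226/10=22.60) > C (252/18=14.00) > G (144/14=10.29) > D (122/15=8.13) > A (252/31=8.13) > E (268/40=6.70)
Fill: take F (4 @ 102) → take B (10 @ 226) → take C (18 @ 252) → take G (14 @ 144) → take D (15 @ 122) → take 4/31 of A → 32.52; 65/65 used.
Total value = 878.52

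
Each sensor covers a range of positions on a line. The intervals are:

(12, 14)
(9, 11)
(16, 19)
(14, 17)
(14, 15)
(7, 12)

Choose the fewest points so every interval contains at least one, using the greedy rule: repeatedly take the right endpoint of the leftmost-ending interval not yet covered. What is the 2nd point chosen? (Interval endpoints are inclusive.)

14

Sorted: [9,11] [7,12] [12,14] [14,15] [14,17] [16,19]
{[9,11],[7,12]} hit by 11; {[12,14],[14,15],[14,17]} hit by 14; {[16,19]} hit by 19.
Points: 11, 14, 19 (3 total).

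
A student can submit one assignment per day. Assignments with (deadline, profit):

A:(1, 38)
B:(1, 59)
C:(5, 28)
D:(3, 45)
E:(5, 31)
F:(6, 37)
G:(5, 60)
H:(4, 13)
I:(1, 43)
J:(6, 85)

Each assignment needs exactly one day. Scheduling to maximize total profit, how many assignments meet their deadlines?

Sort by profit descending; place each in the latest free slot ≤ its deadline.
Profit order: J=85 G=60 B=59 D=45 I=43 A=38 F=37 E=31 C=28 H=13
Assign: J→slot 6, G→slot 5, B→slot 1, D→slot 3, I skipped, A skipped, F→slot 4, E→slot 2, C skipped, H skipped.
Slots: [1:B] [2:E] [3:D] [4:F] [5:G] [6:J]
6 of 10 scheduled.

6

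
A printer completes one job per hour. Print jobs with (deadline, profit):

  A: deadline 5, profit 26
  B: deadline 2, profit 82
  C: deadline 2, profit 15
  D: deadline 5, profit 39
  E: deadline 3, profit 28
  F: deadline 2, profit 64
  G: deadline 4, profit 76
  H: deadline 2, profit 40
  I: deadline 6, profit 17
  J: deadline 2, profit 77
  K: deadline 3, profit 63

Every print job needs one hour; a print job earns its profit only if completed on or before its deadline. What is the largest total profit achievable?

Sort by profit descending; place each in the latest free slot ≤ its deadline.
Profit order: B=82 J=77 G=76 F=64 K=63 H=40 D=39 E=28 A=26 I=17 C=15
Assign: B→slot 2, J→slot 1, G→slot 4, F skipped, K→slot 3, H skipped, D→slot 5, E skipped, A skipped, I→slot 6, C skipped.
Slots: [1:J] [2:B] [3:K] [4:G] [5:D] [6:I]
Profit = 77 + 82 + 63 + 76 + 39 + 17 = 354

354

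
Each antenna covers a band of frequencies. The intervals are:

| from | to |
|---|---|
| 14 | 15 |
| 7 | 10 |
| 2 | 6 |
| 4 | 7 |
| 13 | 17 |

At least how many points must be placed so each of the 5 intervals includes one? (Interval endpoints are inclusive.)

Sorted: [2,6] [4,7] [7,10] [14,15] [13,17]
{[2,6],[4,7]} hit by 6; {[7,10]} hit by 10; {[14,15],[13,17]} hit by 15.
Points: 6, 10, 15 (3 total).

3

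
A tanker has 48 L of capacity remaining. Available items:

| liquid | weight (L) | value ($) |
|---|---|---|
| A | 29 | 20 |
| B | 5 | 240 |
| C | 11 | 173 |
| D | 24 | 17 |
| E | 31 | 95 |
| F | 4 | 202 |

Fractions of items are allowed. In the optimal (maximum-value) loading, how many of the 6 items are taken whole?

Sort by value per unit weight and fill in that order.
Ratios (sorted): F 50.50, B 48.00, C 15.73, E 3.06, D 0.71, A 0.69
take F (4 @ 202); take B (5 @ 240); take C (11 @ 173); take 28/31 of E → 85.81. Capacity used 48/48.
3 item(s) taken whole; one partial (take 28/31 of E).

3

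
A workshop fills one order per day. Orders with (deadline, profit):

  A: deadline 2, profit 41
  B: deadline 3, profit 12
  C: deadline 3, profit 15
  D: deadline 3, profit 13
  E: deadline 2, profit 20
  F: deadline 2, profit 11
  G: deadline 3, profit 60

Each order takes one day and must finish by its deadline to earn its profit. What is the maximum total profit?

Profit order: G=60 A=41 E=20 C=15 D=13 B=12 F=11
Assign: G→slot 3, A→slot 2, E→slot 1, C skipped, D skipped, B skipped, F skipped.
Slots: [1:E] [2:A] [3:G]
Profit = 20 + 41 + 60 = 121

121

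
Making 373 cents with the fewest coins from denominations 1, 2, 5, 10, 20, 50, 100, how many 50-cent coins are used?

373 = 3×100 + 1×50 + 1×20 + 1×2 + 1×1
Count of 50: 1

1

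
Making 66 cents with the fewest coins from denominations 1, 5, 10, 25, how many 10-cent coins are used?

1

66 − 2×25→16 − 1×10→6 − 1×5→1 − 1×1→0
Count of 10: 1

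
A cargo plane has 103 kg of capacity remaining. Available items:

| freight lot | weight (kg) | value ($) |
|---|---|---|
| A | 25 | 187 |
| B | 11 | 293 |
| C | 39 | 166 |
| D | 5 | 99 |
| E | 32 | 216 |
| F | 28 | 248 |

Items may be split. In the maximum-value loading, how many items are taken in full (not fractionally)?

5

Greedy by value/weight ratio, highest first.
Ratios (sorted): B 26.64, D 19.80, F 8.86, A 7.48, E 6.75, C 4.26
take B (11 @ 293); take D (5 @ 99); take F (28 @ 248); take A (25 @ 187); take E (32 @ 216); take 2/39 of C → 8.51. Capacity used 103/103.
5 item(s) taken whole; one partial (take 2/39 of C).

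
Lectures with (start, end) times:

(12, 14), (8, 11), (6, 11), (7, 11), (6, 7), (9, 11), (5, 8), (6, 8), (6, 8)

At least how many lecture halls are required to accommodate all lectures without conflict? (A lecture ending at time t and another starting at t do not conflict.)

5

Count concurrent intervals with a sweep; the peak is the room count.
Events (time:±→running): 5:+→1 6:+→2 6:+→3 6:+→4 6:+→5 … peak 5.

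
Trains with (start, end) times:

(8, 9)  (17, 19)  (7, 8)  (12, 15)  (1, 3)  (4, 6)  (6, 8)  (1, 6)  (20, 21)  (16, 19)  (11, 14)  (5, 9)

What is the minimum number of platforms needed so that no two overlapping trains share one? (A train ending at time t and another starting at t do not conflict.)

The answer is the maximum number of intervals overlapping at any instant.
starts: [1, 1, 4, 5, 6, 7, 8, 11, 12, 16, 17, 20]
ends:   [3, 6, 6, 8, 8, 9, 9, 14, 15, 19, 19, 21]
s1→1 s1→2 e3→1 s4→2 s5→3  — peak 3.

3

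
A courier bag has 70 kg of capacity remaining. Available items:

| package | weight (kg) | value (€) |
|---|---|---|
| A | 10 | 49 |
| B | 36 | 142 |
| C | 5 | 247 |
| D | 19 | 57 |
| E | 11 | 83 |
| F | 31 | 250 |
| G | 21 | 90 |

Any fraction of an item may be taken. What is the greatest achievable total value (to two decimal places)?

684.71

Sort by value per unit weight and fill in that order.
Ratios (sorted): C 49.40, F 8.06, E 7.55, A 4.90, G 4.29, B 3.94, D 3.00
take C (5 @ 247); take F (31 @ 250); take E (11 @ 83); take A (10 @ 49); take 13/21 of G → 55.71. Capacity used 70/70.
Total value = 684.71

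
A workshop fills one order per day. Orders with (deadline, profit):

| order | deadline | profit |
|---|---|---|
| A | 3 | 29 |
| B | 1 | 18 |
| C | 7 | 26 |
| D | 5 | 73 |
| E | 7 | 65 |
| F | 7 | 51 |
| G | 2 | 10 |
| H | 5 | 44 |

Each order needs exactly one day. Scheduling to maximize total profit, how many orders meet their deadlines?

7

By profit: D(d5,73), E(d7,65), F(d7,51), H(d5,44), A(d3,29), C(d7,26), B(d1,18), G(d2,10)
D→slot 5; E→slot 7; F→slot 6; H→slot 4; A→slot 3; C→slot 2; B→slot 1; G skipped.
7 of 8 scheduled.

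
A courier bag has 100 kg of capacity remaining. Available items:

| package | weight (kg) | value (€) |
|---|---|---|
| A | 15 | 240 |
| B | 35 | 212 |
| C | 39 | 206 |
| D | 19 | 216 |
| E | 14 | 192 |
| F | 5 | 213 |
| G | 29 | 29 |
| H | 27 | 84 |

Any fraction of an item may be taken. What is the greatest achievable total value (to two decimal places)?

1136.38

Greedy by value/weight ratio, highest first.
Order: F (213/5=42.60) > A (240/15=16.00) > E (192/14=13.71) > D (216/19=11.37) > B (212/35=6.06) > C (206/39=5.28) > H (84/27=3.11) > G (29/29=1.00)
Fill: take F (5 @ 213) → take A (15 @ 240) → take E (14 @ 192) → take D (19 @ 216) → take B (35 @ 212) → take 12/39 of C → 63.38; 100/100 used.
Total value = 1136.38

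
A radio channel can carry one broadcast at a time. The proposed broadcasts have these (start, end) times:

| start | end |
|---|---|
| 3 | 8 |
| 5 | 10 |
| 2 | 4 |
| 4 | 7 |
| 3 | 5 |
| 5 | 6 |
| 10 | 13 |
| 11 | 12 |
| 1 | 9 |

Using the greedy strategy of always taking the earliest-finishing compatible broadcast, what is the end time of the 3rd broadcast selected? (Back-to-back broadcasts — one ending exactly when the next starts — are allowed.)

12

Sorted by end: (2,4)  (3,5)  (5,6)  (4,7)  (3,8)  (1,9)  (5,10)  (11,12)  (10,13)
take (2,4); take (5,6); take (11,12).
Selected: (2,4) (5,6) (11,12)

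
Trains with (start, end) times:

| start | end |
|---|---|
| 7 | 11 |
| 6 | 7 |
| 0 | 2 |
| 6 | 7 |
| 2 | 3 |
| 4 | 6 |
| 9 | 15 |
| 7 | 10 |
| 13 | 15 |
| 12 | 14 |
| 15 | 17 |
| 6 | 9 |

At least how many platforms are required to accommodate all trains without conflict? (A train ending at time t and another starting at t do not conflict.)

3

The answer is the maximum number of intervals overlapping at any instant.
Events (time:±→running): 0:+→1 2:-→0 2:+→1 3:-→0 4:+→1 6:-→0 6:+→1 6:+→2 6:+→3 … peak 3.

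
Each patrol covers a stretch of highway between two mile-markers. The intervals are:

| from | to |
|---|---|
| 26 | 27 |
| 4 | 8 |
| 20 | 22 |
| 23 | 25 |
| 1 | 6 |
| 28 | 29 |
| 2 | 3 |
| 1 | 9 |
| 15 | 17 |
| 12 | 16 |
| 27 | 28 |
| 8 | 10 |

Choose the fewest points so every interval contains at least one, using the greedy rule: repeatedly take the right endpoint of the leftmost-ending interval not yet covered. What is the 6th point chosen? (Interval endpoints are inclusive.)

27

Process intervals by earliest right end; each time one isn't hit yet, stab at its right endpoint.
By right end: [2,3]  [1,6]  [4,8]  [1,9]  [8,10]  [12,16]  [15,17]  [20,22]  [23,25]  [26,27]  [27,28]  [28,29]
[2,3] uncovered → point at 3; [4,8] uncovered → point at 8; [12,16] uncovered → point at 16; [20,22] uncovered → point at 22; [23,25] uncovered → point at 25; [26,27] uncovered → point at 27; [28,29] uncovered → point at 29.
Points: 3, 8, 16, 22, 25, 27, 29 (7 total).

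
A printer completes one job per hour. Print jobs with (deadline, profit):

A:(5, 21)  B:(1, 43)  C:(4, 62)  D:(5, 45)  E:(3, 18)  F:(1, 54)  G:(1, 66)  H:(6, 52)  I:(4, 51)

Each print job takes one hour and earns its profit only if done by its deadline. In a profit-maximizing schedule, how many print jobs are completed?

Sort by profit descending; place each in the latest free slot ≤ its deadline.
By profit: G(d1,66), C(d4,62), F(d1,54), H(d6,52), I(d4,51), D(d5,45), B(d1,43), A(d5,21), E(d3,18)
G→slot 1; C→slot 4; F skipped; H→slot 6; I→slot 3; D→slot 5; B skipped; A→slot 2; E skipped.
6 of 9 scheduled.

6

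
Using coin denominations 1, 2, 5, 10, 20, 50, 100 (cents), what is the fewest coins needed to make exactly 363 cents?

7

Use the largest denomination that fits, subtract, and repeat.
363 = 3×100 + 1×50 + 1×10 + 1×2 + 1×1
Total coins = 3 + 1 + 1 + 1 + 1 = 7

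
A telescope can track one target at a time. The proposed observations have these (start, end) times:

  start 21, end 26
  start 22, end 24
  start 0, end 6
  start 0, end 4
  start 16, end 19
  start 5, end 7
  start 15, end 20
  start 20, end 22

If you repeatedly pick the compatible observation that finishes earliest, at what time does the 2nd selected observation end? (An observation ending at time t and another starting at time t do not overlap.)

7

Order by finish time; keep every interval that doesn't clash with the previous kept one.
By end time: (0,4), (0,6), (5,7), (16,19), (15,20), (20,22), (22,24), (21,26).
Pick (0,4); next start ≥ 4 → (5,7); next start ≥ 7 → (16,19); next start ≥ 19 → (20,22); next start ≥ 22 → (22,24).
Selected: (0,4) (5,7) (16,19) (20,22) (22,24)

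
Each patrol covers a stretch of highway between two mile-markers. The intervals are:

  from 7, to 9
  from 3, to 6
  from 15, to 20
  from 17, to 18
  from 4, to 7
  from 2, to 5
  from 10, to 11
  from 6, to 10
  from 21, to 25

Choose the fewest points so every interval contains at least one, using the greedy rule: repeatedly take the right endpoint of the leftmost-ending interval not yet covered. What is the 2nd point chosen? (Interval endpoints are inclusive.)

9

By right end: [2,5]  [3,6]  [4,7]  [7,9]  [6,10]  [10,11]  [17,18]  [15,20]  [21,25]
[2,5] uncovered → point at 5; [7,9] uncovered → point at 9; [10,11] uncovered → point at 11; [17,18] uncovered → point at 18; [21,25] uncovered → point at 25.
Points: 5, 9, 11, 18, 25 (5 total).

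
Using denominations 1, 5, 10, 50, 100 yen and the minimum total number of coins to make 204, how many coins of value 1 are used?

Greedy: take as many of the largest coin as possible, then repeat with the remainder.
204 − 2×100→4 − 4×1→0
Count of 1: 4

4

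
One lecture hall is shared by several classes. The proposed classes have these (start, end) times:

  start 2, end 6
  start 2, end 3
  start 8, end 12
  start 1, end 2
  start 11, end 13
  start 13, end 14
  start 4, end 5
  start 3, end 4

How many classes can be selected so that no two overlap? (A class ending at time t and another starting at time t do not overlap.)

6

Sort by end time and greedily take each interval whose start is ≥ the last chosen end.
By end time: (1,2), (2,3), (3,4), (4,5), (2,6), (8,12), (11,13), (13,14).
Pick (1,2); next start ≥ 2 → (2,3); next start ≥ 3 → (3,4); next start ≥ 4 → (4,5); next start ≥ 5 → (8,12); next start ≥ 12 → (13,14).
Selected 6 classes.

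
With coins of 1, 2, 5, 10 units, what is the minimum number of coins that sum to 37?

5

Use the largest denomination that fits, subtract, and repeat.
37 − 3×10→7 − 1×5→2 − 1×2→0
Total coins = 3 + 1 + 1 = 5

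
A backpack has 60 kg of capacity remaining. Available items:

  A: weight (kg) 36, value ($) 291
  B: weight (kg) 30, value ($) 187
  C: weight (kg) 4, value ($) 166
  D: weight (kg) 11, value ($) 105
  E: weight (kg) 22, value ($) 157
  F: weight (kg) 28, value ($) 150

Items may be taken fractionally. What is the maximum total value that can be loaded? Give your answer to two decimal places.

626.23

Order: C (166/4=41.50) > D (105/11=9.55) > A (291/36=8.08) > E (157/22=7.14) > B (187/30=6.23) > F (150/28=5.36)
Fill: take C (4 @ 166) → take D (11 @ 105) → take A (36 @ 291) → take 9/22 of E → 64.23; 60/60 used.
Total value = 626.23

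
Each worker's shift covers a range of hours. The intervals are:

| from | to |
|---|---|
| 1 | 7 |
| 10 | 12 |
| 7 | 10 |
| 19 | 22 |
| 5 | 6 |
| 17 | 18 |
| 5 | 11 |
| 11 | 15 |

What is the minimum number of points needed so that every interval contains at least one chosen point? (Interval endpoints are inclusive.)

5

By right end: [5,6]  [1,7]  [7,10]  [5,11]  [10,12]  [11,15]  [17,18]  [19,22]
[5,6] uncovered → point at 6; [7,10] uncovered → point at 10; [11,15] uncovered → point at 15; [17,18] uncovered → point at 18; [19,22] uncovered → point at 22.
Points: 6, 10, 15, 18, 22 (5 total).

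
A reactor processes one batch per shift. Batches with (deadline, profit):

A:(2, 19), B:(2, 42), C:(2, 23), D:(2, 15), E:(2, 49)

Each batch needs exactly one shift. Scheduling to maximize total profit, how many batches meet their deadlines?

2

Sort by profit descending; place each in the latest free slot ≤ its deadline.
By profit: E(d2,49), B(d2,42), C(d2,23), A(d2,19), D(d2,15)
E→slot 2; B→slot 1; C skipped; A skipped; D skipped.
2 of 5 scheduled.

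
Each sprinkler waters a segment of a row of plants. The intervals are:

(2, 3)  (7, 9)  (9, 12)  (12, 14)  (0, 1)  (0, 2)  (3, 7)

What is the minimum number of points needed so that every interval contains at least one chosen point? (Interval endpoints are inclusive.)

4

By right end: [0,1]  [0,2]  [2,3]  [3,7]  [7,9]  [9,12]  [12,14]
[0,1] uncovered → point at 1; [2,3] uncovered → point at 3; [7,9] uncovered → point at 9; [12,14] uncovered → point at 14.
Points: 1, 3, 9, 14 (4 total).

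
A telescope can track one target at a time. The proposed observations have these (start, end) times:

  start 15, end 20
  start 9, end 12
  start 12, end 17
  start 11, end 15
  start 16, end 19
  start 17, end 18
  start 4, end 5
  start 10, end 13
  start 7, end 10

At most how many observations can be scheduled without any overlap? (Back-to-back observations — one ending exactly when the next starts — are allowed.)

Sorted by end: (4,5)  (7,10)  (9,12)  (10,13)  (11,15)  (12,17)  (17,18)  (16,19)  (15,20)
take (4,5); take (7,10); take (10,13); skip (12,17); take (17,18); skip (16,19).
Selected 4 observations.

4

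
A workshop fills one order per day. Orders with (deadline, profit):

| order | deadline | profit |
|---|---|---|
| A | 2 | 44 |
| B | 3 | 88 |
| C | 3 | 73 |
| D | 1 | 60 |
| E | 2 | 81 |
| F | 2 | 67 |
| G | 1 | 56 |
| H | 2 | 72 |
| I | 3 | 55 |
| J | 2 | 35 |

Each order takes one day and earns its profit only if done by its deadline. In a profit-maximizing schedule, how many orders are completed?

Profit order: B=88 E=81 C=73 H=72 F=67 D=60 G=56 I=55 A=44 J=35
Assign: B→slot 3, E→slot 2, C→slot 1, H skipped, F skipped, D skipped, G skipped, I skipped, A skipped, J skipped.
Slots: [1:C] [2:E] [3:B]
3 of 10 scheduled.

3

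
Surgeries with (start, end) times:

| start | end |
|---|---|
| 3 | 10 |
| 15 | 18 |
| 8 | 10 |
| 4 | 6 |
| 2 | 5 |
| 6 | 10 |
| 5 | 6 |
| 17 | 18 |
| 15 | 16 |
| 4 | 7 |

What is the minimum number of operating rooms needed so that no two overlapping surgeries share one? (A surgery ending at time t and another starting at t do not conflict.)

4

Count concurrent intervals with a sweep; the peak is the room count.
Events (time:±→running): 2:+→1 3:+→2 4:+→3 4:+→4 … peak 4.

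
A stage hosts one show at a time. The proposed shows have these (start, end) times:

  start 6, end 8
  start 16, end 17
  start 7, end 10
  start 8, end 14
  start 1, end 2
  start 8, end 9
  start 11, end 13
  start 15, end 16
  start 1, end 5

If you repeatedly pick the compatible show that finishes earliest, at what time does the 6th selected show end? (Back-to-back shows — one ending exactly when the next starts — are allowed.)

Greedy by earliest finish: after sorting by end time, pick each interval compatible with the last pick.
Sorted by end: (1,2)  (1,5)  (6,8)  (8,9)  (7,10)  (11,13)  (8,14)  (15,16)  (16,17)
take (1,2); take (6,8); take (8,9); take (11,13); skip (8,14); take (15,16); take (16,17).
Selected: (1,2) (6,8) (8,9) (11,13) (15,16) (16,17)

17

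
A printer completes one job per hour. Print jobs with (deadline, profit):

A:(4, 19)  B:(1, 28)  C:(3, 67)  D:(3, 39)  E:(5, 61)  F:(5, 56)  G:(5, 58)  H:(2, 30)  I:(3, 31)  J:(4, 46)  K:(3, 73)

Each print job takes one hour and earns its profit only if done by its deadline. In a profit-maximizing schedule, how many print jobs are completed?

5

Sort by profit descending; place each in the latest free slot ≤ its deadline.
Profit order: K=73 C=67 E=61 G=58 F=56 J=46 D=39 I=31 H=30 B=28 A=19
Assign: K→slot 3, C→slot 2, E→slot 5, G→slot 4, F→slot 1, J skipped, D skipped, I skipped, H skipped, B skipped, A skipped.
Slots: [1:F] [2:C] [3:K] [4:G] [5:E]
5 of 11 scheduled.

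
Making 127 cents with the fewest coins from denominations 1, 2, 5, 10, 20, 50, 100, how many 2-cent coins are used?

1

127 = 1×100 + 1×20 + 1×5 + 1×2
Count of 2: 1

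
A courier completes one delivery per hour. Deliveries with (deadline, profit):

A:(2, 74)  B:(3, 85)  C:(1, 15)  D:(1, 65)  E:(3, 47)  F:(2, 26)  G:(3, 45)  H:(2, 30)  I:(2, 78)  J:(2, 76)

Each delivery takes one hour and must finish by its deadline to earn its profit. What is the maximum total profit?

Take jobs in profit order; each goes to the latest open slot no later than its deadline.
By profit: B(d3,85), I(d2,78), J(d2,76), A(d2,74), D(d1,65), E(d3,47), G(d3,45), H(d2,30), F(d2,26), C(d1,15)
B→slot 3; I→slot 2; J→slot 1; A skipped; D skipped; E skipped; G skipped; H skipped; F skipped; C skipped.
Profit = 76 + 78 + 85 = 239

239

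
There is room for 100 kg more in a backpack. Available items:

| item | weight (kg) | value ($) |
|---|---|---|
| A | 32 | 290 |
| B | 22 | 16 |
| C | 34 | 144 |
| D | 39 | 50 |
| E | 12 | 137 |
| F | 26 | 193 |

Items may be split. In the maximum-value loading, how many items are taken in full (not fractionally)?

3

Greedy by value/weight ratio, highest first.
Order: E (137/12=11.42) > A (290/32=9.06) > F (193/26=7.42) > C (144/34=4.24) > D (50/39=1.28) > B (16/22=0.73)
Fill: take E (12 @ 137) → take A (32 @ 290) → take F (26 @ 193) → take 30/34 of C → 127.06; 100/100 used.
3 item(s) taken whole; one partial (take 30/34 of C).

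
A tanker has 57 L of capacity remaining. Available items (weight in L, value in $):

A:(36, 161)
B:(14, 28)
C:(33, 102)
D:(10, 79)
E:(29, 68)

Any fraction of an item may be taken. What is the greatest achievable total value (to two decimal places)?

Sort by value per unit weight and fill in that order.
Order: D (79/10=7.90) > A (161/36=4.47) > C (102/33=3.09) > E (68/29=2.34) > B (28/14=2.00)
Fill: take D (10 @ 79) → take A (36 @ 161) → take 11/33 of C → 34.00; 57/57 used.
Total value = 274.00

274.00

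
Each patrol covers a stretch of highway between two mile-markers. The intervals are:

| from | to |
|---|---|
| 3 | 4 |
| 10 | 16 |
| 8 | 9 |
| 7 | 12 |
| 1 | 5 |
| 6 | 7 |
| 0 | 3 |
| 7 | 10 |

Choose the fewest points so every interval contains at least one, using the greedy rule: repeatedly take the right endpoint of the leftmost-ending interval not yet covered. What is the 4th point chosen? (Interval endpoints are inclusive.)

16

Process intervals by earliest right end; each time one isn't hit yet, stab at its right endpoint.
Sorted: [0,3] [3,4] [1,5] [6,7] [8,9] [7,10] [7,12] [10,16]
{[0,3],[3,4],[1,5]} hit by 3; {[6,7]} hit by 7; {[8,9],[7,10],[7,12]} hit by 9; {[10,16]} hit by 16.
Points: 3, 7, 9, 16 (4 total).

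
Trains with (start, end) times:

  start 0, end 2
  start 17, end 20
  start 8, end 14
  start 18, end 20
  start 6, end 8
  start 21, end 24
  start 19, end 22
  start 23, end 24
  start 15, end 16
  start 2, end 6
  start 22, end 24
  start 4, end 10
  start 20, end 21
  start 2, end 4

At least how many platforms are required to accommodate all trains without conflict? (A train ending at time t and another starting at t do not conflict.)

Events (time:±→running): 0:+→1 2:-→0 2:+→1 2:+→2 4:-→1 4:+→2 6:-→1 6:+→2 8:-→1 8:+→2 10:-→1 14:-→0 15:+→1 16:-→0 17:+→1 18:+→2 19:+→3 … peak 3.

3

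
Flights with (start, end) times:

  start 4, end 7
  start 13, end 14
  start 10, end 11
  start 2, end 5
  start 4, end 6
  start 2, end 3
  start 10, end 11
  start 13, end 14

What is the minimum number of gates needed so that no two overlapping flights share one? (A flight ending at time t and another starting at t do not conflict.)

The answer is the maximum number of intervals overlapping at any instant.
Events (time:±→running): 2:+→1 2:+→2 3:-→1 4:+→2 4:+→3 … peak 3.

3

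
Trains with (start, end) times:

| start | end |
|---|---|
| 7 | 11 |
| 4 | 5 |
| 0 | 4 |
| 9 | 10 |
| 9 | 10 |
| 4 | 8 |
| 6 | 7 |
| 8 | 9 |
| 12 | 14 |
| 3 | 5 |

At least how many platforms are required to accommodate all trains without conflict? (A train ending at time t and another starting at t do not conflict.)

3

starts: [0, 3, 4, 4, 6, 7, 8, 9, 9, 12]
ends:   [4, 5, 5, 7, 8, 9, 10, 10, 11, 14]
s0→1 s3→2 e4→1 s4→2 s4→3  — peak 3.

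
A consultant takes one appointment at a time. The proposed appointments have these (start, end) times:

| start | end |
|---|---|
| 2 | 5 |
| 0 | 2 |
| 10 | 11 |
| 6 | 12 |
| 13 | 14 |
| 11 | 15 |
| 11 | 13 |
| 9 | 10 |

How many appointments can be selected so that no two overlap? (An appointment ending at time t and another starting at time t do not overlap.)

6

Sorted by end: (0,2)  (2,5)  (9,10)  (10,11)  (6,12)  (11,13)  (13,14)  (11,15)
take (0,2); take (2,5); take (9,10); take (10,11); take (11,13); take (13,14); skip (11,15).
Selected 6 appointments.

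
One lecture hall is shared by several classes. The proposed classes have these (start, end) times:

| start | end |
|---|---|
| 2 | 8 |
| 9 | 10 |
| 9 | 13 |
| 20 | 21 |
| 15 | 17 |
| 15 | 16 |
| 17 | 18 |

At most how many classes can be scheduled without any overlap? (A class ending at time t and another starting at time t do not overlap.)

Sort by end time and greedily take each interval whose start is ≥ the last chosen end.
Sorted by end: (2,8)  (9,10)  (9,13)  (15,16)  (15,17)  (17,18)  (20,21)
take (2,8); take (9,10); take (15,16); take (17,18); take (20,21).
Selected 5 classes.

5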